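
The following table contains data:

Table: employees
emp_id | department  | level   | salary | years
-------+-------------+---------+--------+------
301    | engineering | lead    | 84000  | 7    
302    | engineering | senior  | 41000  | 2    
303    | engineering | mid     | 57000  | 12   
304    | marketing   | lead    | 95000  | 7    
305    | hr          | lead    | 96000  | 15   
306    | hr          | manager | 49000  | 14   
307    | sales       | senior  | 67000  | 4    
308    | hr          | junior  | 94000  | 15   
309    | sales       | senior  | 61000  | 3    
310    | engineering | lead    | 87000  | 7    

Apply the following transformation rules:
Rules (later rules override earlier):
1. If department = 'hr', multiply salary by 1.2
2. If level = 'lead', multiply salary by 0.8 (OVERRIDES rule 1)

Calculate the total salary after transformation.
687200.0

Step 1: Rule 2 takes priority for records with level = 'lead'
  - 4 records: 362000 × 0.8 = 289600.0
Step 2: Rule 1 applies to remaining records with department = 'hr'
  - 2 records: 143000 × 1.2 = 171600.0
Step 3: Other records unchanged: 226000
Step 4: Final sum = 289600.0 + 171600.0 + 226000 = 687200.0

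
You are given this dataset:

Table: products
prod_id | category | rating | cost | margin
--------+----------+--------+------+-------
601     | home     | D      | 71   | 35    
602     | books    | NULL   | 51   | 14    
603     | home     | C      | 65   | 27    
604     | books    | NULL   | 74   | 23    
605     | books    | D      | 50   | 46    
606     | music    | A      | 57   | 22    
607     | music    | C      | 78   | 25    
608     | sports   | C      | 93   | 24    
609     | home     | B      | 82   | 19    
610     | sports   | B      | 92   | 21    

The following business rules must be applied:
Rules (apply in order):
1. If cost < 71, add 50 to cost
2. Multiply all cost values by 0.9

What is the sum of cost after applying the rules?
821.7

Step 1: Apply Rule 1 - Add 50 to records with cost < 71
  - 4 records affected: 223 + (4 × 50) = 423
  - Unaffected records: 490
  - Sum after Rule 1: 913
Step 2: Apply Rule 2 - Multiply all by 0.9
  - 913 × 0.9 = 821.7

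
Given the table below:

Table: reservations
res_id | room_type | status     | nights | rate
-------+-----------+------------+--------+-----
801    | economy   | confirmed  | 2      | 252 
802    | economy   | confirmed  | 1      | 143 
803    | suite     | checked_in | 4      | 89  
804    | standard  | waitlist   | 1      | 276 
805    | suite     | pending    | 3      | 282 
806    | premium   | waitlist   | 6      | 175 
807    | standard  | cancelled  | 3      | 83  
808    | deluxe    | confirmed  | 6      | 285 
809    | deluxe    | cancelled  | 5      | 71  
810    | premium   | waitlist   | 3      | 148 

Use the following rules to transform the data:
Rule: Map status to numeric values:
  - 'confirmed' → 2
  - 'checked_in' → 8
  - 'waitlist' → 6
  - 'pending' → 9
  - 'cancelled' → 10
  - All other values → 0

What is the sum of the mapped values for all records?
61

Step 1: Apply mapping to each record
Step 2: Count by status:
  'confirmed': 3 records × 2 = 6
  'checked_in': 1 records × 8 = 8
  'waitlist': 3 records × 6 = 18
  'pending': 1 records × 9 = 9
  'cancelled': 2 records × 10 = 20
Step 3: Sum all mapped values = 61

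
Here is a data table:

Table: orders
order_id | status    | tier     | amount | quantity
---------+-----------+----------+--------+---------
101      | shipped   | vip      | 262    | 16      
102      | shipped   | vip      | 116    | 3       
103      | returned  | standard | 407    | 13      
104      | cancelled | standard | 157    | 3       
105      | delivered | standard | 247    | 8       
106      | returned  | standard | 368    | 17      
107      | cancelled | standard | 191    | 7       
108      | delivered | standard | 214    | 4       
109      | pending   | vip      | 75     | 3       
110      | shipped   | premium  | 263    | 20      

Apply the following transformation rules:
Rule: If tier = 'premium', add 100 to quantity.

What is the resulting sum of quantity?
194

Step 1: Count records where tier = 'premium': 1
Step 2: Total bonus added: 1 × 100 = 100
Step 3: Original sum of quantity: 94
Step 4: Final sum = 94 + 100 = 194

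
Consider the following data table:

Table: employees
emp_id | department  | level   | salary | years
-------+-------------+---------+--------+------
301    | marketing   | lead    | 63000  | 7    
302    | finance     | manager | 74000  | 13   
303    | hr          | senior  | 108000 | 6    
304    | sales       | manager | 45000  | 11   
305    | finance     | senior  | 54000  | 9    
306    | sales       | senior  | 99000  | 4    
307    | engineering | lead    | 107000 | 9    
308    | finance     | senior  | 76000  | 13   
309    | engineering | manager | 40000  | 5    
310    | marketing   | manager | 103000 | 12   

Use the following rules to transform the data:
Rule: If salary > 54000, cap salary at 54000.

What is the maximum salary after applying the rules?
54000

Step 1: Original maximum salary = 108000
Step 2: Apply cap at 54000
Step 3: 7 records had salary > 54000 and were capped
Step 4: Maximum after transformation = 54000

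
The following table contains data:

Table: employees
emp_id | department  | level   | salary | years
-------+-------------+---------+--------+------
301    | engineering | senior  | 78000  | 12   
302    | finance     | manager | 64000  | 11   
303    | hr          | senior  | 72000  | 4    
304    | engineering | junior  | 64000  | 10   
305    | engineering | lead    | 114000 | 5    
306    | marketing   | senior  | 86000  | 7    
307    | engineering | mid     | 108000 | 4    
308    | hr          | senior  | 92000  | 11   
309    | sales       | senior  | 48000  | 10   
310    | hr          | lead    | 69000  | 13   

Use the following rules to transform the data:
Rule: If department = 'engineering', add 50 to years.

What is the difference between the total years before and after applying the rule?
200

Step 1: Original sum of years = 87
Step 2: 4 records have department = 'engineering'
Step 3: Each affected record changes by 50
Step 4: Total change = 4 × 50 = 200
Step 5: New sum = 87 + 200 = 287
Step 6: Difference = |287 - 87| = 200
        (Sum increased by 200)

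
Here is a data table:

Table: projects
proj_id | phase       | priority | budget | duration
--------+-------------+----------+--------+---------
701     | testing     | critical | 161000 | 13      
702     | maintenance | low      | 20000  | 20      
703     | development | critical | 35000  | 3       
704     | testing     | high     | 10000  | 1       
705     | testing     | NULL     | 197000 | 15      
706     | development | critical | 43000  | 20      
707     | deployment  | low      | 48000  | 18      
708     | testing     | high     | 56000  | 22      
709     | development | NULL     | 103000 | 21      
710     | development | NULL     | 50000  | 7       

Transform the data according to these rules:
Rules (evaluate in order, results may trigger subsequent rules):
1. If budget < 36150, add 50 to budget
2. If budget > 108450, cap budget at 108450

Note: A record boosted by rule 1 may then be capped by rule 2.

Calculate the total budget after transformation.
582050

Step 1: Apply rule 1 to records with budget < 36150
  - 3 records get bonus of 50
  - Of these, 0 records then exceed 108450 and get capped
Step 2: Apply rule 2 to records with budget > 108450
  - 2 records (original) are capped
Step 3: Calculate final sum = 582050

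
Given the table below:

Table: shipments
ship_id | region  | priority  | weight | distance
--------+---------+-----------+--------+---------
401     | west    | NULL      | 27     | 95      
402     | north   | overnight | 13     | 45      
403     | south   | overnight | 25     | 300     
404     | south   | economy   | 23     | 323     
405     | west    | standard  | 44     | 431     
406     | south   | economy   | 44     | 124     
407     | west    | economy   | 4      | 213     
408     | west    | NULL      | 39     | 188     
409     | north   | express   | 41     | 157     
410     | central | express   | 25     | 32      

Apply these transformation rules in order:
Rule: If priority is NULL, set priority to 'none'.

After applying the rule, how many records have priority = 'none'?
2

Step 1: Count records where priority IS NULL
Step 2: Found 2 records with NULL priority
Step 3: These records will have priority set to 'none'
Step 4: Records already having priority = 'none': 0
Step 5: Answer: 2 + 0 = 2 records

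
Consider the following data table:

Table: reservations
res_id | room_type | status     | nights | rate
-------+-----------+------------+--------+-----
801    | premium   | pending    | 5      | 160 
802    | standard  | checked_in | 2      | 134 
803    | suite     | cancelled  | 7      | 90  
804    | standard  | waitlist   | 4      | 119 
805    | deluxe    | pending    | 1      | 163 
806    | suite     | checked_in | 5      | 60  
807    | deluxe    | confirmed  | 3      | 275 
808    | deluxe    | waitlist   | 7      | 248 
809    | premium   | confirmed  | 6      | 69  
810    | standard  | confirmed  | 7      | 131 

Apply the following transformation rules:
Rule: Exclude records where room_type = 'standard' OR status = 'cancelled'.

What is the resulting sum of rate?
975

Step 1: Find records where room_type = 'standard' OR status = 'cancelled'
Step 2: 4 records match, summing to 474
Step 3: Original sum: 1449
Step 4: Remaining sum = 1449 - 474 = 975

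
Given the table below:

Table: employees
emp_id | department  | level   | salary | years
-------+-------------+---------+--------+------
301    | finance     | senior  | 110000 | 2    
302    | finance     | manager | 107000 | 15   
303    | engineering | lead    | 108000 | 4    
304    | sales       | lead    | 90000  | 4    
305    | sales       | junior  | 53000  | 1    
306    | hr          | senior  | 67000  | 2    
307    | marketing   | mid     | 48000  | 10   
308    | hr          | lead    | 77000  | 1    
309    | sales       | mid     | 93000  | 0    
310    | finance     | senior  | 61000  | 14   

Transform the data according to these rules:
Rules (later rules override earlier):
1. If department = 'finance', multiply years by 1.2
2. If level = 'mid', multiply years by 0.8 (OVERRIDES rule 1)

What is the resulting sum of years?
57.2

Step 1: Rule 2 takes priority for records with level = 'mid'
  - 2 records: 10 × 0.8 = 8.0
Step 2: Rule 1 applies to remaining records with department = 'finance'
  - 3 records: 31 × 1.2 = 37.2
Step 3: Other records unchanged: 12
Step 4: Final sum = 8.0 + 37.2 + 12 = 57.2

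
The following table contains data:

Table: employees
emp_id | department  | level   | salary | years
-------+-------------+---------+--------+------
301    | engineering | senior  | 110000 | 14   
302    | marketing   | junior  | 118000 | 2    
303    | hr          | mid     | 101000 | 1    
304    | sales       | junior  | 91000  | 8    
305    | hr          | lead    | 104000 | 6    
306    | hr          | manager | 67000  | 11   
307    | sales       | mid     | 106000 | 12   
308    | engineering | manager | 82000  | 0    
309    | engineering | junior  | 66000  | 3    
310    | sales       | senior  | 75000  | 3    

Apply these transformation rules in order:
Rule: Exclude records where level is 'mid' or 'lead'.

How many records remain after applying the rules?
7

Step 1: Count records to exclude
  - 2 (mid) + 1 (lead) = 3 records
Step 2: Total records: 10
Step 3: Remaining = 10 - 3 = 7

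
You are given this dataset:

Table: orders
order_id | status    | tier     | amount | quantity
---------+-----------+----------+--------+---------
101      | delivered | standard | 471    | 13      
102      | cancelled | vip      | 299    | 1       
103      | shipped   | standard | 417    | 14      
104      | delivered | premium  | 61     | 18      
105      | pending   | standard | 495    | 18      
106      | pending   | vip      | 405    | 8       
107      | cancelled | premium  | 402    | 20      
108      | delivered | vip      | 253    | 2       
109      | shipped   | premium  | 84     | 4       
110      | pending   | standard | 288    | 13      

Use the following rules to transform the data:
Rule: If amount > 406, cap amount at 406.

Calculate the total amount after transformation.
3010

Step 1: 3 records have amount > 406
Step 2: These records originally summed to 1383
Step 3: After capping: 3 × 406 = 1218
Step 4: Unaffected records sum: 1792
Step 5: Final sum = 1218 + 1792 = 3010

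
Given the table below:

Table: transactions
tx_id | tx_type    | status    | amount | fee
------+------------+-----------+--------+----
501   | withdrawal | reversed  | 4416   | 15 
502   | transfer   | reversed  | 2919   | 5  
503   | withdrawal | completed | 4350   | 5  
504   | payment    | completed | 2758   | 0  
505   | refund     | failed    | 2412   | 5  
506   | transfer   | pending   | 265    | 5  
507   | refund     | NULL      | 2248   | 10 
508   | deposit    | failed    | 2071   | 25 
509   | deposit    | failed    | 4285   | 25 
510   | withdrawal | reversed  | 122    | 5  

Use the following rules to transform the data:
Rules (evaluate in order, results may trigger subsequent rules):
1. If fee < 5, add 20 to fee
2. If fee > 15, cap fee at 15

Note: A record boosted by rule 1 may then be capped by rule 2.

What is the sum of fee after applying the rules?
95

Step 1: Apply rule 1 to records with fee < 5
  - 1 records get bonus of 20
  - Of these, 1 records then exceed 15 and get capped
Step 2: Apply rule 2 to records with fee > 15
  - 2 records (original) are capped
Step 3: Calculate final sum = 95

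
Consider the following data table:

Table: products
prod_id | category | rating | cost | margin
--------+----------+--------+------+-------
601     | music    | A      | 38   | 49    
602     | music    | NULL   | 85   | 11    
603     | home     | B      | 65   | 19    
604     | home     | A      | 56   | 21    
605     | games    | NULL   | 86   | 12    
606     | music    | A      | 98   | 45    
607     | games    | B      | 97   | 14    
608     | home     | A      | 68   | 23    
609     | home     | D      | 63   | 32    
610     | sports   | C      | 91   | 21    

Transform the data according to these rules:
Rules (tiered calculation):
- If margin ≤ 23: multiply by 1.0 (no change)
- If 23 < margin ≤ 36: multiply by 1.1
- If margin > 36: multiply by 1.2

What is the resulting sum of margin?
269.0

Step 1: Tier 1 (margin ≤ 23): 7 records, sum = 121 × 1.0 = 121.0
Step 2: Tier 2 (23 < margin ≤ 36): 1 records, sum = 32 × 1.1 = 35.2
Step 3: Tier 3 (margin > 36): 2 records, sum = 94 × 1.2 = 112.8
Step 4: Final sum = 121.0 + 35.2 + 112.8 = 269.0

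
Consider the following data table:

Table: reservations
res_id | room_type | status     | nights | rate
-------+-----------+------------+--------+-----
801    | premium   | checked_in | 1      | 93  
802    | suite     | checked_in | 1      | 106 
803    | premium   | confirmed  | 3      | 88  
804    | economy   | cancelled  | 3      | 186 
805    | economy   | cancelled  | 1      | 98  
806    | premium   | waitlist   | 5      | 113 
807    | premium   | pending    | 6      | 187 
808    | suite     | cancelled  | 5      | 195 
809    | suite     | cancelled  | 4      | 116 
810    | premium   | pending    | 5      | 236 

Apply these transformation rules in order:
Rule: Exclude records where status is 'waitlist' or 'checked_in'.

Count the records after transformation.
7

Step 1: Count records to exclude
  - 1 (waitlist) + 2 (checked_in) = 3 records
Step 2: Total records: 10
Step 3: Remaining = 10 - 3 = 7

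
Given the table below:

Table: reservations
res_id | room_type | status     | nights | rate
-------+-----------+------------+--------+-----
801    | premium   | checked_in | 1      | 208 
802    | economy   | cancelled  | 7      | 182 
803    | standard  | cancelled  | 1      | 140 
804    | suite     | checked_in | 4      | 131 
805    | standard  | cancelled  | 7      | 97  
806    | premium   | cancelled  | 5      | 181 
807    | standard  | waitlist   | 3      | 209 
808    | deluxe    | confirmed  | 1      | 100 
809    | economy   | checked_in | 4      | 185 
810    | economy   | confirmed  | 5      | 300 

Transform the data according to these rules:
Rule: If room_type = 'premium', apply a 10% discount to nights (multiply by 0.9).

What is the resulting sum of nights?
37.4

Step 1: Records with room_type = 'premium' have total nights = 6
Step 2: Apply multiplier: 6 × 0.9 = 5.4
Step 3: Other records total: 32
Step 4: Final sum = 5.4 + 32 = 37.4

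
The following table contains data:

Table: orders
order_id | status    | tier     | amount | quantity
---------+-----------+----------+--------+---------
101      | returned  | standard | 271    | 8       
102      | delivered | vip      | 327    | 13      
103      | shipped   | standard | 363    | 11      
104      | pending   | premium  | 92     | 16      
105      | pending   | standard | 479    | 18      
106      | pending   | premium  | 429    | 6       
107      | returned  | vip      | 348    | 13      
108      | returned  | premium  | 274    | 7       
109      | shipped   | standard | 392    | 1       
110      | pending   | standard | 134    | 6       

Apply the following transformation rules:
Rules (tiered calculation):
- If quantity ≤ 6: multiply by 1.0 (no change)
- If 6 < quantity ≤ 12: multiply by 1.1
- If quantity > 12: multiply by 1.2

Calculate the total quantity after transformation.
113.6

Step 1: Tier 1 (quantity ≤ 6): 3 records, sum = 13 × 1.0 = 13.0
Step 2: Tier 2 (6 < quantity ≤ 12): 3 records, sum = 26 × 1.1 = 28.6
Step 3: Tier 3 (quantity > 12): 4 records, sum = 60 × 1.2 = 72.0
Step 4: Final sum = 13.0 + 28.6 + 72.0 = 113.6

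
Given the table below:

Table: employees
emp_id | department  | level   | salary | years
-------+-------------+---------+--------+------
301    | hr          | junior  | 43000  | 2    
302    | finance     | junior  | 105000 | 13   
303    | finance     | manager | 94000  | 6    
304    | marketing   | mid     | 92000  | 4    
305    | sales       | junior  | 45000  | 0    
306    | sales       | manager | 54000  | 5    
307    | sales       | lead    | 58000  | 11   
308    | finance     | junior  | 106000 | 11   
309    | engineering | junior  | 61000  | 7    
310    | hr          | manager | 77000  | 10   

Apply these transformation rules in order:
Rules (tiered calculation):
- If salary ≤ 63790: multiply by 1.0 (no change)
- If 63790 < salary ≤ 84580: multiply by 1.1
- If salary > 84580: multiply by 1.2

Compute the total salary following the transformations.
822100.0

Step 1: Tier 1 (salary ≤ 63790): 5 records, sum = 261000 × 1.0 = 261000.0
Step 2: Tier 2 (63790 < salary ≤ 84580): 1 records, sum = 77000 × 1.1 = 84700.0
Step 3: Tier 3 (salary > 84580): 4 records, sum = 397000 × 1.2 = 476400.0
Step 4: Final sum = 261000.0 + 84700.0 + 476400.0 = 822100.0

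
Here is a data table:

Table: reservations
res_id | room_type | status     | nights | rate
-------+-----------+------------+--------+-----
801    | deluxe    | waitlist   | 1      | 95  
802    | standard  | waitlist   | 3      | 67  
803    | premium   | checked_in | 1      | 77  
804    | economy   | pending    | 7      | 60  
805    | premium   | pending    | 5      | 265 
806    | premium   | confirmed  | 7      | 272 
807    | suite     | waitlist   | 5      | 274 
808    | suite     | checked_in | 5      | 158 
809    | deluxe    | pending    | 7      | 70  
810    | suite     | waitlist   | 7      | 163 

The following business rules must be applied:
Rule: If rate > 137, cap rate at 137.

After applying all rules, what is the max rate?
137

Step 1: Original maximum rate = 274
Step 2: Apply cap at 137
Step 3: 5 records had rate > 137 and were capped
Step 4: Maximum after transformation = 137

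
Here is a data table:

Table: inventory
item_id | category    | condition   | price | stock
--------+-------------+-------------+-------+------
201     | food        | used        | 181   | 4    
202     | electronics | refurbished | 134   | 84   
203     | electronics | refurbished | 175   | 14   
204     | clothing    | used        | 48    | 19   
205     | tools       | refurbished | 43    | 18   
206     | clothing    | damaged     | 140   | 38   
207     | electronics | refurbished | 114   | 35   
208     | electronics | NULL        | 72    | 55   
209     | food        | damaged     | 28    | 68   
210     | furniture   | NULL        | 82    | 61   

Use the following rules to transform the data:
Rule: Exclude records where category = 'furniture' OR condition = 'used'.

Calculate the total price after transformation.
706

Step 1: Find records where category = 'furniture' OR condition = 'used'
Step 2: 3 records match, summing to 311
Step 3: Original sum: 1017
Step 4: Remaining sum = 1017 - 311 = 706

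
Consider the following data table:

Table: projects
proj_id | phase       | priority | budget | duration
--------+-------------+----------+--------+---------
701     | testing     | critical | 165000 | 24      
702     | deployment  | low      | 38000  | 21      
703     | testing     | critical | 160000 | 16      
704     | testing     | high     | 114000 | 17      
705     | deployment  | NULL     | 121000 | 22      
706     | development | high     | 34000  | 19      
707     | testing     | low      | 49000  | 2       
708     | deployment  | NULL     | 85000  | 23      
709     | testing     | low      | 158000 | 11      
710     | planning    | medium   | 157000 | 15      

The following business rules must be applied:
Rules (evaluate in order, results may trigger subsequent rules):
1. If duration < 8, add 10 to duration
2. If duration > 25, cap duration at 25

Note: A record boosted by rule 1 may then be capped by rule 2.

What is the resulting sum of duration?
180

Step 1: Apply rule 1 to records with duration < 8
  - 1 records get bonus of 10
  - Of these, 0 records then exceed 25 and get capped
Step 2: Apply rule 2 to records with duration > 25
  - 0 records (original) are capped
Step 3: Calculate final sum = 180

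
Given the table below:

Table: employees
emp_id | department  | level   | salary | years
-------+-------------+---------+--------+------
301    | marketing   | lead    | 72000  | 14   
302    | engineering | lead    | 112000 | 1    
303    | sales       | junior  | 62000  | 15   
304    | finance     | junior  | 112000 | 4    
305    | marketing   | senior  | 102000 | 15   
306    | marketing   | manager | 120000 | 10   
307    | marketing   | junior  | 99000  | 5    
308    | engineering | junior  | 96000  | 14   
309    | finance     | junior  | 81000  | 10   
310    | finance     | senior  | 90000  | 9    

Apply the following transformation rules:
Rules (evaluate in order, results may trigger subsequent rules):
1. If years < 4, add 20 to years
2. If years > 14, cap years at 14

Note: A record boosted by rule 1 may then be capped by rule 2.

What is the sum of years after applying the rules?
108

Step 1: Apply rule 1 to records with years < 4
  - 1 records get bonus of 20
  - Of these, 1 records then exceed 14 and get capped
Step 2: Apply rule 2 to records with years > 14
  - 2 records (original) are capped
Step 3: Calculate final sum = 108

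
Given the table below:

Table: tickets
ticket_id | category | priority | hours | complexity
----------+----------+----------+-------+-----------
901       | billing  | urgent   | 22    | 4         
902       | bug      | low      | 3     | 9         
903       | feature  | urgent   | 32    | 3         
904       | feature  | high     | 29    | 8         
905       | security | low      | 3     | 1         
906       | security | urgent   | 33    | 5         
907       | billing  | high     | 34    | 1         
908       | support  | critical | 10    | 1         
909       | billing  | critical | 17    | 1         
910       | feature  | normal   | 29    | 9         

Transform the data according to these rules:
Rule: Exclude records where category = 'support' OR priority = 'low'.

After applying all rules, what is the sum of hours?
196

Step 1: Find records where category = 'support' OR priority = 'low'
Step 2: 3 records match, summing to 16
Step 3: Original sum: 212
Step 4: Remaining sum = 212 - 16 = 196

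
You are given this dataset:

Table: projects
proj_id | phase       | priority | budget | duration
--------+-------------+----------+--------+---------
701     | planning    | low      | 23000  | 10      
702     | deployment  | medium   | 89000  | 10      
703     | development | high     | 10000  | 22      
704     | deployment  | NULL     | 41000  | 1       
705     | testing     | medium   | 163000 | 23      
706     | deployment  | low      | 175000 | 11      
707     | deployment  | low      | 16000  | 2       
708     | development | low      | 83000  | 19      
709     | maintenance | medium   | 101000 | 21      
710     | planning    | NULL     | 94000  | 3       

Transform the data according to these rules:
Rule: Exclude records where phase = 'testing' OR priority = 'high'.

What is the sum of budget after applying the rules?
622000

Step 1: Find records where phase = 'testing' OR priority = 'high'
Step 2: 2 records match, summing to 173000
Step 3: Original sum: 795000
Step 4: Remaining sum = 795000 - 173000 = 622000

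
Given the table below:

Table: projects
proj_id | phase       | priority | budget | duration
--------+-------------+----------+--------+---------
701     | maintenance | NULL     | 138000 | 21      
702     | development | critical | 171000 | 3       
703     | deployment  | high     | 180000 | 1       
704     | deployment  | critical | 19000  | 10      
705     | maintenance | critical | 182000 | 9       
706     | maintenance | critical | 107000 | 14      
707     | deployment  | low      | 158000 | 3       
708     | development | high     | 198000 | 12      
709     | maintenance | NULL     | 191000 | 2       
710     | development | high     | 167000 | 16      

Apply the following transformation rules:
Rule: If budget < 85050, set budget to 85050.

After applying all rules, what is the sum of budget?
1577050

Step 1: 1 records have budget < 85050
Step 2: These records originally summed to 19000
Step 3: After setting to minimum: 1 × 85050 = 85050
Step 4: Unaffected records sum: 1492000
Step 5: Final sum = 85050 + 1492000 = 1577050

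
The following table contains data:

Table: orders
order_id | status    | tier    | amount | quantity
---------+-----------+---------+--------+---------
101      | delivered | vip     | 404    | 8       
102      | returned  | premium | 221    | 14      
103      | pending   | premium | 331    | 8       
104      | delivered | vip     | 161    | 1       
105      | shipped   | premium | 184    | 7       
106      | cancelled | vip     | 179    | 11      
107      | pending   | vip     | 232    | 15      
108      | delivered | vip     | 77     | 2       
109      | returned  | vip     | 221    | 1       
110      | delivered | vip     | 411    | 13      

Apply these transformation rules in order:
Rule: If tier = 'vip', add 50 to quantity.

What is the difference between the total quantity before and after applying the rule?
350

Step 1: Original sum of quantity = 80
Step 2: 7 records have tier = 'vip'
Step 3: Each affected record changes by 50
Step 4: Total change = 7 × 50 = 350
Step 5: New sum = 80 + 350 = 430
Step 6: Difference = |430 - 80| = 350
        (Sum increased by 350)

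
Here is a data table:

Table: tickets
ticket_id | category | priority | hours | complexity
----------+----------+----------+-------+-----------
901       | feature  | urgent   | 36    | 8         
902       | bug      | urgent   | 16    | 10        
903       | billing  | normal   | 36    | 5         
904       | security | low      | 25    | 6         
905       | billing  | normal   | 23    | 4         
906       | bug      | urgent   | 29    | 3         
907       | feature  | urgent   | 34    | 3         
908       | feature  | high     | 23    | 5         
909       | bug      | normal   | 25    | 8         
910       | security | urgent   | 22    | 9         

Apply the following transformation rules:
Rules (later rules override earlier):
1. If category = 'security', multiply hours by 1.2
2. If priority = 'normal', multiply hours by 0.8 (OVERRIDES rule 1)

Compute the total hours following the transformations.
261.6

Step 1: Rule 2 takes priority for records with priority = 'normal'
  - 3 records: 84 × 0.8 = 67.2
Step 2: Rule 1 applies to remaining records with category = 'security'
  - 2 records: 47 × 1.2 = 56.4
Step 3: Other records unchanged: 138
Step 4: Final sum = 67.2 + 56.4 + 138 = 261.6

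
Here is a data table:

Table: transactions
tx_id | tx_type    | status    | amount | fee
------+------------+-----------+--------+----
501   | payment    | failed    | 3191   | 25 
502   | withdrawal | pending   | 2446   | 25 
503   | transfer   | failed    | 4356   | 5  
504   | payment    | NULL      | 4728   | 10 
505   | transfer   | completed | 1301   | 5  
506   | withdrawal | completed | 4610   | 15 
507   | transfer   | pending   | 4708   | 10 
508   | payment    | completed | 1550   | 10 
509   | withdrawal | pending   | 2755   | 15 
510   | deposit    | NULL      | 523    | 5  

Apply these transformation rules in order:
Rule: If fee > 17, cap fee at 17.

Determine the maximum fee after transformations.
17

Step 1: Original maximum fee = 25
Step 2: Apply cap at 17
Step 3: 2 records had fee > 17 and were capped
Step 4: Maximum after transformation = 17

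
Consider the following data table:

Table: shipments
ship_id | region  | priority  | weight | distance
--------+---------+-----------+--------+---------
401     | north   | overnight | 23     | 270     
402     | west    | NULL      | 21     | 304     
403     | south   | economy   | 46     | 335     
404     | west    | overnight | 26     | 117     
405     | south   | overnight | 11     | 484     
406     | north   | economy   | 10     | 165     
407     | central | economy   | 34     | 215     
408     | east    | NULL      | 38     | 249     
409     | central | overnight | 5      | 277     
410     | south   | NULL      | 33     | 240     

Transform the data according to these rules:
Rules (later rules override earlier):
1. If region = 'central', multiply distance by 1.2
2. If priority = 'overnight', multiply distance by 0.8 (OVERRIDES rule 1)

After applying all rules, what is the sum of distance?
2469.4

Step 1: Rule 2 takes priority for records with priority = 'overnight'
  - 4 records: 1148 × 0.8 = 918.4
Step 2: Rule 1 applies to remaining records with region = 'central'
  - 1 records: 215 × 1.2 = 258.0
Step 3: Other records unchanged: 1293
Step 4: Final sum = 918.4 + 258.0 + 1293 = 2469.4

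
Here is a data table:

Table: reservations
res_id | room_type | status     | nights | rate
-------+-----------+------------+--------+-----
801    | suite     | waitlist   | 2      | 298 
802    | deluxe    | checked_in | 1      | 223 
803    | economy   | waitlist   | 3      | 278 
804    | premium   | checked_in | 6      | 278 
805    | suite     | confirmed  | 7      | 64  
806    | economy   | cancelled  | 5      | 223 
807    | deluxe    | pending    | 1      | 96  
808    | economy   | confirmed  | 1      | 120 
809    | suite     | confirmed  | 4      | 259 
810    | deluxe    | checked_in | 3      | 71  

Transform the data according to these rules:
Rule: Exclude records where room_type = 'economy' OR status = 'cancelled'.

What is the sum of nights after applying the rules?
24

Step 1: Find records where room_type = 'economy' OR status = 'cancelled'
Step 2: 3 records match, summing to 9
Step 3: Original sum: 33
Step 4: Remaining sum = 33 - 9 = 24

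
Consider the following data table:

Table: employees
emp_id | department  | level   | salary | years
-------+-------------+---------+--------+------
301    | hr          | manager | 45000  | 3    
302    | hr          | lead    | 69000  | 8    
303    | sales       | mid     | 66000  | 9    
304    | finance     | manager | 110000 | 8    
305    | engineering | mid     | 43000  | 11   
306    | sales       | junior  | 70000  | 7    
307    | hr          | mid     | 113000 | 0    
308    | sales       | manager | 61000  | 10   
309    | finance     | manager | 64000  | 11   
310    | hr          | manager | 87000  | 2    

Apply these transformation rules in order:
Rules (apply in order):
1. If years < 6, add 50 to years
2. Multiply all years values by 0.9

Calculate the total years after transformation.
197.1

Step 1: Apply Rule 1 - Add 50 to records with years < 6
  - 3 records affected: 5 + (3 × 50) = 155
  - Unaffected records: 64
  - Sum after Rule 1: 219
Step 2: Apply Rule 2 - Multiply all by 0.9
  - 219 × 0.9 = 197.1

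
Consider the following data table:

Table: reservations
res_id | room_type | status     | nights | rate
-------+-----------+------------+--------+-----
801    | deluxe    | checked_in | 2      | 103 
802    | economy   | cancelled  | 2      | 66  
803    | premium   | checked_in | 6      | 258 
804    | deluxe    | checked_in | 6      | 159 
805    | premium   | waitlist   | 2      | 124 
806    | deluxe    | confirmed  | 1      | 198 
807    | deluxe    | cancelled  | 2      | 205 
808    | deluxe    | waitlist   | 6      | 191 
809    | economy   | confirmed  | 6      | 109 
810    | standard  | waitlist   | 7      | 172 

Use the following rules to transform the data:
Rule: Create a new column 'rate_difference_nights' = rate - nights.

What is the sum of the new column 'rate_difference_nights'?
1545

Step 1: For each record, compute rate - nights
Example calculations:
  103 - 2 = 101
  66 - 2 = 64
  258 - 6 = 252
  ...
Step 2: Sum all derived values
Step 3: Total = 1545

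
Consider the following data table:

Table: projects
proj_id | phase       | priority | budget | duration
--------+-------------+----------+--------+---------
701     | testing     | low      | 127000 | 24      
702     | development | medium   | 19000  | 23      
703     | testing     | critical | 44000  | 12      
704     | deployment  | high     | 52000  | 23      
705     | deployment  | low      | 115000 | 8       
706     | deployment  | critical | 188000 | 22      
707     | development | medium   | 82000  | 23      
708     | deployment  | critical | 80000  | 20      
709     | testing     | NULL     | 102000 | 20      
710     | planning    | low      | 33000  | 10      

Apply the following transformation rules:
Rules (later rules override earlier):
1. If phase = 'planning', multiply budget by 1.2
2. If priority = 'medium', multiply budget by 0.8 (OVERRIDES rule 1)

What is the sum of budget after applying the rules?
828400.0

Step 1: Rule 2 takes priority for records with priority = 'medium'
  - 2 records: 101000 × 0.8 = 80800.0
Step 2: Rule 1 applies to remaining records with phase = 'planning'
  - 1 records: 33000 × 1.2 = 39600.0
Step 3: Other records unchanged: 708000
Step 4: Final sum = 80800.0 + 39600.0 + 708000 = 828400.0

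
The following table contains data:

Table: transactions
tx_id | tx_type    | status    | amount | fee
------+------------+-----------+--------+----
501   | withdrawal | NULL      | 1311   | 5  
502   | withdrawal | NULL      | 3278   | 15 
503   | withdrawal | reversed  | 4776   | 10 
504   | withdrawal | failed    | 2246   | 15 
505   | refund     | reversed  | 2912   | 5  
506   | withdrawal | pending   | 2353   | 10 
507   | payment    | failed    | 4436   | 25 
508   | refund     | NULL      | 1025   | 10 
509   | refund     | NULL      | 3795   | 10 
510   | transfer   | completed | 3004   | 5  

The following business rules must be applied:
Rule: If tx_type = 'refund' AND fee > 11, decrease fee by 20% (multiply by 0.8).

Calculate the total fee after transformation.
110

Step 1: Find records where tx_type = 'refund' AND fee > 11
Step 2: 0 records match, summing to 0
Step 3: After multiplier: 0 × 0.8 = 0.0
Step 4: Unaffected records sum: 110
Step 5: Final sum = 0.0 + 110 = 110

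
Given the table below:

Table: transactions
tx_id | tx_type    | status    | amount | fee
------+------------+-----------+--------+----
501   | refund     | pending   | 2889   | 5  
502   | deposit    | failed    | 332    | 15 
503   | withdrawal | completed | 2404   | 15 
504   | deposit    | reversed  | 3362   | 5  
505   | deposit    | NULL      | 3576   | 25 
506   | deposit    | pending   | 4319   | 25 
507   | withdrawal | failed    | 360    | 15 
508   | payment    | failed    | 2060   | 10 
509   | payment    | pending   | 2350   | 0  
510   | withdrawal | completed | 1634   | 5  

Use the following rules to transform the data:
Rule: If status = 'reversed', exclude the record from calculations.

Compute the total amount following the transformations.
19924

Step 1: Identify records where status = 'reversed'
Step 2: The excluded records sum to 3362
Step 3: Original total amount = 23286
Step 4: Remaining total = 23286 - 3362 = 19924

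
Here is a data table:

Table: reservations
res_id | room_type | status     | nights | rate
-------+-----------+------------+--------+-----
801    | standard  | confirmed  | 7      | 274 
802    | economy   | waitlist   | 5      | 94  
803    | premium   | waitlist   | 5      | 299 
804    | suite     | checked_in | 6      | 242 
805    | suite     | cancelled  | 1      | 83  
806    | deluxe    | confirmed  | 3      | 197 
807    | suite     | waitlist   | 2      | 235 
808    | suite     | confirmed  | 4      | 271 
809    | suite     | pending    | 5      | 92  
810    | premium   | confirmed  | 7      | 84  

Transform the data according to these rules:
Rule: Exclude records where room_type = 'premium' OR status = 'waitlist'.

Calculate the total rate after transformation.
1159

Step 1: Find records where room_type = 'premium' OR status = 'waitlist'
Step 2: 4 records match, summing to 712
Step 3: Original sum: 1871
Step 4: Remaining sum = 1871 - 712 = 1159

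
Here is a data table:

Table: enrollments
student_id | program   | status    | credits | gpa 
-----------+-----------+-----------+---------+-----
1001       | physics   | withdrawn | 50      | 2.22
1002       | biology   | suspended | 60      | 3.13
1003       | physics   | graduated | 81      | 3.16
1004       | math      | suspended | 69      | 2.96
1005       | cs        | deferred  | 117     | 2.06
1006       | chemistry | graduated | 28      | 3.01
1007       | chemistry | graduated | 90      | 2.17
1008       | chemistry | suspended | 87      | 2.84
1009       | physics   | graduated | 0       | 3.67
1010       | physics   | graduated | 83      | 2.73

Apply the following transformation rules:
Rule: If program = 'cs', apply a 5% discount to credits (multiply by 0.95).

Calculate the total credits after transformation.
659.15

Step 1: Records with program = 'cs' have total credits = 117
Step 2: Apply multiplier: 117 × 0.95 = 111.15
Step 3: Other records total: 548
Step 4: Final sum = 111.15 + 548 = 659.15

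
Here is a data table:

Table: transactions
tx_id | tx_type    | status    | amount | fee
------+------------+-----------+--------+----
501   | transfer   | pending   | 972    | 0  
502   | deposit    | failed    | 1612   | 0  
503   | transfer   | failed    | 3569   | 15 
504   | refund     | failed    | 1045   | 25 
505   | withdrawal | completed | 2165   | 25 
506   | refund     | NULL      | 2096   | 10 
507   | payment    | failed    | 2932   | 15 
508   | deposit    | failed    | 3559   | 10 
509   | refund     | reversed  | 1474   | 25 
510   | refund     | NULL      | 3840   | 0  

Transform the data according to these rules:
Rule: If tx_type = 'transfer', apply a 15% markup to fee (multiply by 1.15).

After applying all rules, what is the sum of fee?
127.25

Step 1: Records with tx_type = 'transfer' have total fee = 15
Step 2: Apply multiplier: 15 × 1.15 = 17.25
Step 3: Other records total: 110
Step 4: Final sum = 17.25 + 110 = 127.25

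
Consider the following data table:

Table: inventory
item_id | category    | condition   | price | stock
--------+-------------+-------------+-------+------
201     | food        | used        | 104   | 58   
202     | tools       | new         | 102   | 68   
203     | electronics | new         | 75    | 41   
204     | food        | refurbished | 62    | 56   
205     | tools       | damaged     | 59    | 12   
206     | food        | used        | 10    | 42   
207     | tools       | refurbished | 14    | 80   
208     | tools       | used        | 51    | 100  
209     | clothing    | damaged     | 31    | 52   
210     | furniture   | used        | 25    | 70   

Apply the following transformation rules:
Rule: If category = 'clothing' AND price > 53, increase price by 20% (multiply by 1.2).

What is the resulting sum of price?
533

Step 1: Find records where category = 'clothing' AND price > 53
Step 2: 0 records match, summing to 0
Step 3: After multiplier: 0 × 1.2 = 0.0
Step 4: Unaffected records sum: 533
Step 5: Final sum = 0.0 + 533 = 533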